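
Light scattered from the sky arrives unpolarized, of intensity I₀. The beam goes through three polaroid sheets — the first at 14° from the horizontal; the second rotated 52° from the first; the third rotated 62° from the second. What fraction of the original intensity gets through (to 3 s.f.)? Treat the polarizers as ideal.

Unpolarized light through the first polarizer → I₁ = ½ I₀, now polarized at 14°.
I₂ = I₁ cos²(52°) = 0.5 · 0.379 I₀ = 0.1895 I₀.
I₃ = I₂ cos²(62°) = 0.1895 · 0.2204 I₀ = 0.04177 I₀.
Transmitted fraction = 0.04177.

≈ 0.0418 I₀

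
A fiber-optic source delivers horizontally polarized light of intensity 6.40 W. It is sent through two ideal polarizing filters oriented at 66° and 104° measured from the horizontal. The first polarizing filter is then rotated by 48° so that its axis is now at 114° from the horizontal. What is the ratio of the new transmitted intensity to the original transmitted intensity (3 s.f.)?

I_new/I_old ≈ 1.56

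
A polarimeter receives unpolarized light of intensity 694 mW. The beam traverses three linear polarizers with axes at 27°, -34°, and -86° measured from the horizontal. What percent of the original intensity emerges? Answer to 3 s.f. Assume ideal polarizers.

≈ 4.45%

Unpolarized light through the first polarizer → I₁ = 694 mW/2 = 347 mW, polarized at 27°.
I₂ = I₁ · cos²(61°) = 347 · 0.235 = 81.56 mW.
I₃ = I₂ · cos²(52°) = 81.56 · 0.379 = 30.91 mW.
That is 4.454% of the incident intensity.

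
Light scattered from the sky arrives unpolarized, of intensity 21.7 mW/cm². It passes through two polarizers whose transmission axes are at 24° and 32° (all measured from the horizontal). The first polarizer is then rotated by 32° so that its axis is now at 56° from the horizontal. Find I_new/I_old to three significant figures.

Before rotation:
Unpolarized light through the first polarizer → I₁ = ½ I₀, now polarized at 24°.
I₂ = I₁ cos²(32° − 24°) = 0.5 I₀ · cos²(8°) = 0.4903 I₀.
After rotation:
Unpolarized light through the first polarizer → I₁ = ½ I₀, now polarized at 56°.
I₂ = I₁ cos²(32° − 56°) = 0.5 I₀ · cos²(24°) = 0.4173 I₀.
Ratio = 0.4173 / 0.4903 = 0.851.

I_new/I_old ≈ 0.851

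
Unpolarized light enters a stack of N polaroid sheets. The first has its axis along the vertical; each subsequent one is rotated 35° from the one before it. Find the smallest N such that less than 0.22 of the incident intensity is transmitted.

N = 4

First polarizer halves the unpolarized light: factor 1/2.
Each further stage multiplies by cos²(35°) = 0.671.
After N polarizers: T = 0.5·0.671^(N−1). Require T < 0.22 ⇒ N−1 > ln(0.22/0.5)/ln(0.671) = 2.06, so N−1 ≥ 3 and N = 4.
Check: N=4 gives T = 0.1511 < 0.22; N=3 gives T = 0.2251.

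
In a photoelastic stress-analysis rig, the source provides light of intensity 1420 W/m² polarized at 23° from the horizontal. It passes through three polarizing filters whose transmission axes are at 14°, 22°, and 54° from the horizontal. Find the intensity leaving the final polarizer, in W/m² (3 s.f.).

I₁ = 1420 W/m² · cos²(9°) = 1385 W/m².
I₂ = I₁ · cos²(8°) = 1385 · 0.9806 = 1358 W/m².
I₃ = I₂ · cos²(32°) = 1358 · 0.7192 = 977 W/m².

I ≈ 977 W/m²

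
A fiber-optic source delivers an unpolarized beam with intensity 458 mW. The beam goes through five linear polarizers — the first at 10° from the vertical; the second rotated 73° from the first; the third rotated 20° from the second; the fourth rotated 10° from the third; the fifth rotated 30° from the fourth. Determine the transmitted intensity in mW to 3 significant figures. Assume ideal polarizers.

I ≈ 12.6 mW

Unpolarized light through the first polarizer → I₁ = 458 mW/2 = 229 mW, polarized at 10°.
I₂ = I₁ · cos²(73°) = 229 · 0.08548 = 19.58 mW.
I₃ = I₂ · cos²(20°) = 19.58 · 0.883 = 17.29 mW.
I₄ = I₃ · cos²(10°) = 17.29 · 0.9698 = 16.76 mW.
I₅ = I₄ · cos²(30°) = 16.76 · 0.75 = 12.57 mW.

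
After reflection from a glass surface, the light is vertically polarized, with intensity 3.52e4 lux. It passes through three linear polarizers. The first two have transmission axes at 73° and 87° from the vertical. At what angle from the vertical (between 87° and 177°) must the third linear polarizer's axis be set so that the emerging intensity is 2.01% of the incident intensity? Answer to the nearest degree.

By Malus's law, I₁ = I₀ cos²(73° − 0°) = I₀ cos²(73°) = 0.08548 I₀.
I₂ = I₁ cos²(87° − 73°) = 0.08548 I₀ · cos²(14°) = 0.08048 I₀.
Need I₃/I₀ = 0.0201, so cos²(θ − 87°) = 0.0201 / 0.08048 = 0.2498.
θ − 87° = arccos(√0.2498) = 60.0°, giving θ ≈ 87 + 60.0 = 147.0°.

θ ≈ 147°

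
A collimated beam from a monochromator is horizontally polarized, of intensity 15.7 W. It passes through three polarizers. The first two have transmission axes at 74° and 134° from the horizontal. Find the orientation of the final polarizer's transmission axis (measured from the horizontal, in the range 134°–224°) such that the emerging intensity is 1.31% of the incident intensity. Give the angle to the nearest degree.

I₁ = I₀ cos²(74° − 0°) = I₀ cos²(74°) = 0.07598 I₀.
I₂ = I₁ cos²(134° − 74°) = 0.07598 I₀ · cos²(60°) = 0.01899 I₀.
Need I₃/I₀ = 0.0131, so cos²(θ − 134°) = 0.0131 / 0.01899 = 0.6897.
θ − 134° = arccos(√0.6897) = 33.9°, giving θ ≈ 134 + 33.9 = 167.9°.

θ ≈ 168°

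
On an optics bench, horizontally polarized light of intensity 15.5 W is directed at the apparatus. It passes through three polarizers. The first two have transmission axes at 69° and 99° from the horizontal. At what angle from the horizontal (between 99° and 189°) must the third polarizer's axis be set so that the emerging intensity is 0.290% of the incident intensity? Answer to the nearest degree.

I₁ = I₀ cos²(69° − 0°) = I₀ cos²(69°) = 0.1284 I₀.
I₂ = I₁ cos²(99° − 69°) = 0.1284 I₀ · cos²(30°) = 0.09632 I₀.
Need I₃/I₀ = 0.0029, so cos²(θ − 99°) = 0.0029 / 0.09632 = 0.03011.
θ − 99° = arccos(√0.03011) = 80.0°, giving θ ≈ 99 + 80.0 = 179.0°.

θ ≈ 179°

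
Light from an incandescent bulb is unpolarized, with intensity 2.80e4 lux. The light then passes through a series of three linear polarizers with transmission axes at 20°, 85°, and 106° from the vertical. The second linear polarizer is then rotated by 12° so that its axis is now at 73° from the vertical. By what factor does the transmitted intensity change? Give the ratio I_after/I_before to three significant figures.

Before rotation:
Unpolarized light through the first polarizer → I₁ = ½ I₀, now polarized at 20°.
I₂ = I₁ cos²(85° − 20°) = 0.5 I₀ · cos²(65°) = 0.0893 I₀.
I₃ = I₂ cos²(106° − 85°) = 0.0893 I₀ · cos²(21°) = 0.07783 I₀.
After rotation:
Unpolarized light through the first polarizer → I₁ = ½ I₀, now polarized at 20°.
I₂ = I₁ cos²(73° − 20°) = 0.5 I₀ · cos²(53°) = 0.1811 I₀.
I₃ = I₂ cos²(106° − 73°) = 0.1811 I₀ · cos²(33°) = 0.1274 I₀.
Ratio = 0.1274 / 0.07783 = 1.636.

I_new/I_old ≈ 1.64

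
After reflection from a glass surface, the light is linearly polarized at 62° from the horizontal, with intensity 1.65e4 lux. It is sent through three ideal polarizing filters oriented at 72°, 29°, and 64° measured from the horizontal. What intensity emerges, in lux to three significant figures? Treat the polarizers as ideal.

I₁ = 1.65e4 lux · cos²(10°) = 1.6e+04 lux.
I₂ = I₁ · cos²(43°) = 1.6e+04 · 0.5349 = 8559 lux.
I₃ = I₂ · cos²(35°) = 8559 · 0.671 = 5743 lux.

I ≈ 5740 lux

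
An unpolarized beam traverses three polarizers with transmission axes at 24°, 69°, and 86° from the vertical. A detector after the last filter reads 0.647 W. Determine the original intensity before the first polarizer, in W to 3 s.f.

Unpolarized light through the first polarizer → I₁ = ½ I₀, now polarized at 24°.
I₂ = I₁ cos²(69° − 24°) = 0.5 I₀ · cos²(45°) = 0.25 I₀.
I₃ = I₂ cos²(86° − 69°) = 0.25 I₀ · cos²(17°) = 0.2286 I₀.
So 0.647 W = 0.2286 I₀, giving I₀ = 0.647/0.2286 = 2.83 W.

I₀ ≈ 2.83 W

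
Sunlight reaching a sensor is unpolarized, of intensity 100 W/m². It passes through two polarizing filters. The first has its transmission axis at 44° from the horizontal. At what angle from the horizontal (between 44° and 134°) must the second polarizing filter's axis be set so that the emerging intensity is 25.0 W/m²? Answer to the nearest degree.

Unpolarized light through the first polarizer → I₁ = ½ I₀, now polarized at 44°.
Target fraction: 25.0 / 100 W/m² = 0.25 of I₀.
Need I₂/I₀ = 0.25, so cos²(θ − 44°) = 0.25 / 0.5 = 0.5.
θ − 44° = arccos(√0.5) = 45.0°, giving θ ≈ 44 + 45.0 = 89.0°.

θ ≈ 89°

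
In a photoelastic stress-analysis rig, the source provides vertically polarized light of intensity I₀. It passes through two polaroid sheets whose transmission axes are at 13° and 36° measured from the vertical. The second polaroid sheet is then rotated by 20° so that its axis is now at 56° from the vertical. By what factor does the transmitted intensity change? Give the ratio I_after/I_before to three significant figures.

I_new/I_old ≈ 0.631

Before rotation:
I₁ = I₀ cos²(13° − 0°) = I₀ cos²(13°) = 0.9494 I₀.
I₂ = I₁ cos²(36° − 13°) = 0.9494 I₀ · cos²(23°) = 0.8045 I₀.
After rotation:
I₁ = I₀ cos²(13° − 0°) = I₀ cos²(13°) = 0.9494 I₀.
I₂ = I₁ cos²(56° − 13°) = 0.9494 I₀ · cos²(43°) = 0.5078 I₀.
Ratio = 0.5078 / 0.8045 = 0.6313.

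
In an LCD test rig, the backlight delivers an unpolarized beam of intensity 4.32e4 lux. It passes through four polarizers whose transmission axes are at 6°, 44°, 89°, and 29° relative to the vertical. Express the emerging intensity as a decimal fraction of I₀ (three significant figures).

I/I₀ ≈ 0.0388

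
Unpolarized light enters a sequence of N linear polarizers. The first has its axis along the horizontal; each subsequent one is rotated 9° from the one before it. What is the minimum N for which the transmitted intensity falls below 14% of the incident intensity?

N = 53

First polarizer halves the unpolarized light: factor 1/2.
Each further stage multiplies by cos²(9°) = 0.9755.
After N polarizers: T = 0.5·0.9755^(N−1). Require T < 0.14 ⇒ N−1 > ln(0.14/0.5)/ln(0.9755) = 51.38, so N−1 ≥ 52 and N = 53.
Check: N=53 gives T = 0.1379 < 0.14; N=52 gives T = 0.1413.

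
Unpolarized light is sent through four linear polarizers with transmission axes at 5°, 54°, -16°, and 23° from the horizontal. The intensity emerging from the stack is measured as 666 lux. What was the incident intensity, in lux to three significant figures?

Unpolarized light through the first polarizer → I₁ = ½ I₀, now polarized at 5°.
I₂ = I₁ cos²(54° − 5°) = 0.5 I₀ · cos²(49°) = 0.2152 I₀.
I₃ = I₂ cos²(-16° − 54°) = 0.2152 I₀ · cos²(70°) = 0.02517 I₀.
I₄ = I₃ cos²(23° + 16°) = 0.02517 I₀ · cos²(39°) = 0.0152 I₀.
So 666 lux = 0.0152 I₀, giving I₀ = 666/0.0152 = 4.38e+04 lux.

I₀ ≈ 4.38e4 lux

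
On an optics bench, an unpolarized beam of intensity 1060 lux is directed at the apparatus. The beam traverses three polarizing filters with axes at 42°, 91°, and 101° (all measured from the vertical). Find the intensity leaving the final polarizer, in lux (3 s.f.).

I ≈ 221 lux

Unpolarized light through the first polarizer → I₁ = 1060 lux/2 = 530 lux, polarized at 42°.
I₂ = I₁ · cos²(49°) = 530 · 0.4304 = 228.1 lux.
I₃ = I₂ · cos²(10°) = 228.1 · 0.9698 = 221.2 lux.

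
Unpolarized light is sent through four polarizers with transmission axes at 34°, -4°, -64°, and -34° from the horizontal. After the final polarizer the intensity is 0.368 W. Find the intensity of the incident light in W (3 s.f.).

I₀ ≈ 6.32 W

Unpolarized light through the first polarizer → I₁ = ½ I₀, now polarized at 34°.
I₂ = I₁ cos²(-4° − 34°) = 0.5 I₀ · cos²(38°) = 0.3105 I₀.
I₃ = I₂ cos²(-64° + 4°) = 0.3105 I₀ · cos²(60°) = 0.07762 I₀.
I₄ = I₃ cos²(-34° + 64°) = 0.07762 I₀ · cos²(30°) = 0.05822 I₀.
So 0.368 W = 0.05822 I₀, giving I₀ = 0.368/0.05822 = 6.321 W.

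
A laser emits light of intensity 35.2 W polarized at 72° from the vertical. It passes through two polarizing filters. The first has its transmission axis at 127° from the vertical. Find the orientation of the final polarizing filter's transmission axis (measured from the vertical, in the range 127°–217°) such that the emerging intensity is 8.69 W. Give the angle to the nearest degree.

I₁ = I₀ cos²(127° − 72°) = I₀ cos²(55°) = 0.329 I₀.
Target fraction: 8.69 / 35.2 W = 0.2469 of I₀.
Need I₂/I₀ = 0.2469, so cos²(θ − 127°) = 0.2469 / 0.329 = 0.7504.
θ − 127° = arccos(√0.7504) = 30.0°, giving θ ≈ 127 + 30.0 = 157.0°.

θ ≈ 157°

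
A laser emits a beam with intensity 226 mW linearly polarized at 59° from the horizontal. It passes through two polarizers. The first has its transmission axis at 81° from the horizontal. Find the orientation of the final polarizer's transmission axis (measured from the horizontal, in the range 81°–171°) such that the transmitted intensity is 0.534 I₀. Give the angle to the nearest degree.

θ ≈ 119°

I₁ = I₀ cos²(81° − 59°) = I₀ cos²(22°) = 0.8597 I₀.
Need I₂/I₀ = 0.534, so cos²(θ − 81°) = 0.534 / 0.8597 = 0.6212.
θ − 81° = arccos(√0.6212) = 38.0°, giving θ ≈ 81 + 38.0 = 119.0°.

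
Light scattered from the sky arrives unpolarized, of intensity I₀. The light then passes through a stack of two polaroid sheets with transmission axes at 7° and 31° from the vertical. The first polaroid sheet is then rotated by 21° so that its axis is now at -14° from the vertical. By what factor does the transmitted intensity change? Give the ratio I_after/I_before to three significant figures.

Before rotation:
Unpolarized light through the first polarizer → I₁ = ½ I₀, now polarized at 7°.
I₂ = I₁ cos²(31° − 7°) = 0.5 I₀ · cos²(24°) = 0.4173 I₀.
After rotation:
Unpolarized light through the first polarizer → I₁ = ½ I₀, now polarized at -14°.
I₂ = I₁ cos²(31° + 14°) = 0.5 I₀ · cos²(45°) = 0.25 I₀.
Ratio = 0.25 / 0.4173 = 0.5991.

I_new/I_old ≈ 0.599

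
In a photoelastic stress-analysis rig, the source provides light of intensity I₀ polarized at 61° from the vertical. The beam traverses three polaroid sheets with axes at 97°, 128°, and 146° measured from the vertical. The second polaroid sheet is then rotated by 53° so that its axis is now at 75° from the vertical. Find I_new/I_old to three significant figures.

I_new/I_old ≈ 0.137

Before rotation:
I₁ = I₀ cos²(97° − 61°) = I₀ cos²(36°) = 0.6545 I₀.
I₂ = I₁ cos²(128° − 97°) = 0.6545 I₀ · cos²(31°) = 0.4809 I₀.
I₃ = I₂ cos²(146° − 128°) = 0.4809 I₀ · cos²(18°) = 0.435 I₀.
After rotation:
I₁ = I₀ cos²(97° − 61°) = I₀ cos²(36°) = 0.6545 I₀.
I₂ = I₁ cos²(75° − 97°) = 0.6545 I₀ · cos²(22°) = 0.5627 I₀.
I₃ = I₂ cos²(146° − 75°) = 0.5627 I₀ · cos²(71°) = 0.05964 I₀.
Ratio = 0.05964 / 0.435 = 0.1371.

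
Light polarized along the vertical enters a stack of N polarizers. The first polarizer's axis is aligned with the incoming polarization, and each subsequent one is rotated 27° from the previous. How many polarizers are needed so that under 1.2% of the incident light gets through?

First polarizer is aligned with the polarization: full transmission.
Each further stage multiplies by cos²(27°) = 0.7939.
After N polarizers: T = 0.7939^(N−1). Require T < 0.012 ⇒ N−1 > ln(0.012)/ln(0.7939) = 19.16, so N−1 ≥ 20 and N = 21.
Check: N=21 gives T = 0.009891 < 0.012; N=20 gives T = 0.01246.

N = 21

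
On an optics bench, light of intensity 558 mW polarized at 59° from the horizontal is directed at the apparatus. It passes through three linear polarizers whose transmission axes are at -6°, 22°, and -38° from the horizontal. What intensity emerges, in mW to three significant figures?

I₁ = 558 mW · cos²(65°) = 99.66 mW.
I₂ = I₁ · cos²(28°) = 99.66 · 0.7796 = 77.7 mW.
I₃ = I₂ · cos²(60°) = 77.7 · 0.25 = 19.42 mW.

I ≈ 19.4 mW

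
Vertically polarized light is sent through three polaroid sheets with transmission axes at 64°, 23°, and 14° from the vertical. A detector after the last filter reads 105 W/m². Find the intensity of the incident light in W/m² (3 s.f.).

I₀ ≈ 983 W/m²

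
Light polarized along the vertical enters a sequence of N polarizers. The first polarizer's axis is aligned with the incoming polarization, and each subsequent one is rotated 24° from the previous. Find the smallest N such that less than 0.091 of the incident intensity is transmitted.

First polarizer is aligned with the polarization: full transmission.
Each further stage multiplies by cos²(24°) = 0.8346.
After N polarizers: T = 0.8346^(N−1). Require T < 0.091 ⇒ N−1 > ln(0.091)/ln(0.8346) = 13.25, so N−1 ≥ 14 and N = 15.
Check: N=15 gives T = 0.07951 < 0.091; N=14 gives T = 0.09528.

N = 15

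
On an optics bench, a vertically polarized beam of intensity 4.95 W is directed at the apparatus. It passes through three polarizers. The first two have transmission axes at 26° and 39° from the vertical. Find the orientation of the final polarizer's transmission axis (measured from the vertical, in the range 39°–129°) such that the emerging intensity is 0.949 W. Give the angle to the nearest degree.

θ ≈ 99°

I₁ = I₀ cos²(26° − 0°) = I₀ cos²(26°) = 0.8078 I₀.
I₂ = I₁ cos²(39° − 26°) = 0.8078 I₀ · cos²(13°) = 0.767 I₀.
Target fraction: 0.949 / 4.95 W = 0.1917 of I₀.
Need I₃/I₀ = 0.1917, so cos²(θ − 39°) = 0.1917 / 0.767 = 0.25.
θ − 39° = arccos(√0.25) = 60.0°, giving θ ≈ 39 + 60.0 = 99.0°.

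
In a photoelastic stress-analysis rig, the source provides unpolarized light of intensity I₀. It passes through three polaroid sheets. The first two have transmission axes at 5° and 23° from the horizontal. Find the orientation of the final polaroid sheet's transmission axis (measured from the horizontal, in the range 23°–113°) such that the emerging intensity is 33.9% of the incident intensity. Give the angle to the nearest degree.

θ ≈ 53°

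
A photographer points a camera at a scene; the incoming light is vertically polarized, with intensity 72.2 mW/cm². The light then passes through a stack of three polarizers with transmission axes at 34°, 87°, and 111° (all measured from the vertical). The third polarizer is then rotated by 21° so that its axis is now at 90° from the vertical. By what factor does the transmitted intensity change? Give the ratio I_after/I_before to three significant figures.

Before rotation:
I₁ = I₀ cos²(34° − 0°) = I₀ cos²(34°) = 0.6873 I₀.
I₂ = I₁ cos²(87° − 34°) = 0.6873 I₀ · cos²(53°) = 0.2489 I₀.
I₃ = I₂ cos²(111° − 87°) = 0.2489 I₀ · cos²(24°) = 0.2077 I₀.
After rotation:
I₁ = I₀ cos²(34° − 0°) = I₀ cos²(34°) = 0.6873 I₀.
I₂ = I₁ cos²(87° − 34°) = 0.6873 I₀ · cos²(53°) = 0.2489 I₀.
I₃ = I₂ cos²(90° − 87°) = 0.2489 I₀ · cos²(3°) = 0.2482 I₀.
Ratio = 0.2482 / 0.2077 = 1.195.

I_new/I_old ≈ 1.19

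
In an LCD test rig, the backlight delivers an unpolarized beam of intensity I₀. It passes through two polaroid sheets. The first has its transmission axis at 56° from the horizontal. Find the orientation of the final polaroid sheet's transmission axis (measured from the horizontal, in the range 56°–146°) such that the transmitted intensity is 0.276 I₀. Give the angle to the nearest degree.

θ ≈ 98°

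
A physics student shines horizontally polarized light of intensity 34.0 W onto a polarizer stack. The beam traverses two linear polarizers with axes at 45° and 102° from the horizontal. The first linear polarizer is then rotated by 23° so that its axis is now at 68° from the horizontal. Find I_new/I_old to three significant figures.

Before rotation:
By Malus's law, I₁ = I₀ cos²(45° − 0°) = I₀ cos²(45°) = 0.5 I₀.
I₂ = I₁ cos²(102° − 45°) = 0.5 I₀ · cos²(57°) = 0.1483 I₀.
After rotation:
I₁ = I₀ cos²(68° − 0°) = I₀ cos²(68°) = 0.1403 I₀.
I₂ = I₁ cos²(102° − 68°) = 0.1403 I₀ · cos²(34°) = 0.09645 I₀.
Ratio = 0.09645 / 0.1483 = 0.6503.

I_new/I_old ≈ 0.650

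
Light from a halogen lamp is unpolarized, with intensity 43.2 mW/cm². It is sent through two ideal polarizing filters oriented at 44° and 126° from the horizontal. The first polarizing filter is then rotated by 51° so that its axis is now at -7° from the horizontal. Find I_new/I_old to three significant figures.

I_new/I_old ≈ 24.0

Before rotation:
Unpolarized light through the first polarizer → I₁ = ½ I₀, now polarized at 44°.
I₂ = I₁ cos²(126° − 44°) = 0.5 I₀ · cos²(82°) = 0.009685 I₀.
After rotation:
Unpolarized light through the first polarizer → I₁ = ½ I₀, now polarized at -7°.
Angle between axes 1 and 2: 47°. I₂ = 0.5 I₀ · cos²(47°) = 0.2326 I₀.
Ratio = 0.2326 / 0.009685 = 24.01.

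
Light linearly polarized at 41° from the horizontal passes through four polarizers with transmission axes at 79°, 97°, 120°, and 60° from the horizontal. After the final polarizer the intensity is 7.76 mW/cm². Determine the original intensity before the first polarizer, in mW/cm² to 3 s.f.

I₁ = I₀ cos²(79° − 41°) = I₀ cos²(38°) = 0.621 I₀.
I₂ = I₁ cos²(97° − 79°) = 0.621 I₀ · cos²(18°) = 0.5617 I₀.
I₃ = I₂ cos²(120° − 97°) = 0.5617 I₀ · cos²(23°) = 0.4759 I₀.
I₄ = I₃ cos²(60° − 120°) = 0.4759 I₀ · cos²(60°) = 0.119 I₀.
So 7.76 mW/cm² = 0.119 I₀, giving I₀ = 7.76/0.119 = 65.22 mW/cm².

I₀ ≈ 65.2 mW/cm²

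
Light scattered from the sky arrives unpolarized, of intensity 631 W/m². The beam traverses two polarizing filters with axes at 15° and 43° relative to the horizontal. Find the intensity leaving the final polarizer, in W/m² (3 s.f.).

I ≈ 246 W/m²

Unpolarized light through the first polarizer → I₁ = 631 W/m²/2 = 315.5 W/m², polarized at 15°.
I₂ = I₁ · cos²(28°) = 315.5 · 0.7796 = 246 W/m².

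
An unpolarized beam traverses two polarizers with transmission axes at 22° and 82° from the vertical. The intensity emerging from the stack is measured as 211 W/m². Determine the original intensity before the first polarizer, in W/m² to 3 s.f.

I₀ ≈ 1690 W/m²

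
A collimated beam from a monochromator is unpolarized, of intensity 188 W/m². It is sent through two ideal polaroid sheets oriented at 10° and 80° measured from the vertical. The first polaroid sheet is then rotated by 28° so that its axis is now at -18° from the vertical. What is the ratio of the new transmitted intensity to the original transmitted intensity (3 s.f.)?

I_new/I_old ≈ 0.166

Before rotation:
Unpolarized light through the first polarizer → I₁ = ½ I₀, now polarized at 10°.
I₂ = I₁ cos²(80° − 10°) = 0.5 I₀ · cos²(70°) = 0.05849 I₀.
After rotation:
Unpolarized light through the first polarizer → I₁ = ½ I₀, now polarized at -18°.
Angle between axes 1 and 2: 82°. I₂ = 0.5 I₀ · cos²(82°) = 0.009685 I₀.
Ratio = 0.009685 / 0.05849 = 0.1656.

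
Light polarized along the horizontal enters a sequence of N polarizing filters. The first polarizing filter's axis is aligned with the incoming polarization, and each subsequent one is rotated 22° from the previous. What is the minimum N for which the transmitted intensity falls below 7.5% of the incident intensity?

N = 19

First polarizer is aligned with the polarization: full transmission.
Each further stage multiplies by cos²(22°) = 0.8597.
After N polarizers: T = 0.8597^(N−1). Require T < 0.075 ⇒ N−1 > ln(0.075)/ln(0.8597) = 17.13, so N−1 ≥ 18 and N = 19.
Check: N=19 gives T = 0.06576 < 0.075; N=18 gives T = 0.0765.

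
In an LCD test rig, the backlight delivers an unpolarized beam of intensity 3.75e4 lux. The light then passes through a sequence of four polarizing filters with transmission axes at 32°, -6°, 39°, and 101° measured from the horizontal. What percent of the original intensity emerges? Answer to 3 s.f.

≈ 3.42%

Unpolarized light through the first polarizer → I₁ = 3.75e4 lux/2 = 1.875e+04 lux, polarized at 32°.
I₂ = I₁ · cos²(38°) = 1.875e+04 · 0.621 = 1.164e+04 lux.
I₃ = I₂ · cos²(45°) = 1.164e+04 · 0.5 = 5822 lux.
I₄ = I₃ · cos²(62°) = 5822 · 0.2204 = 1283 lux.
That is 3.422% of the incident intensity.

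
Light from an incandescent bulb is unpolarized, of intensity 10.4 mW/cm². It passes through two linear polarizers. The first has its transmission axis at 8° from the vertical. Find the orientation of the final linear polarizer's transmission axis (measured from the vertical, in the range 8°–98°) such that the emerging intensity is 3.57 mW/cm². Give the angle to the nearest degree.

θ ≈ 42°

Unpolarized light through the first polarizer → I₁ = ½ I₀, now polarized at 8°.
Target fraction: 3.57 / 10.4 mW/cm² = 0.3433 of I₀.
Need I₂/I₀ = 0.3433, so cos²(θ − 8°) = 0.3433 / 0.5 = 0.6865.
θ − 8° = arccos(√0.6865) = 34.0°, giving θ ≈ 8 + 34.0 = 42.0°.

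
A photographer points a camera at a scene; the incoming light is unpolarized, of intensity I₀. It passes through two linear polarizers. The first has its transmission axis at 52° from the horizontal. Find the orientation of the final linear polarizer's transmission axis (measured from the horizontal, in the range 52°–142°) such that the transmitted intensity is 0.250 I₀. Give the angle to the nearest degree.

Unpolarized light through the first polarizer → I₁ = ½ I₀, now polarized at 52°.
Need I₂/I₀ = 0.25, so cos²(θ − 52°) = 0.25 / 0.5 = 0.5.
θ − 52° = arccos(√0.5) = 45.0°, giving θ ≈ 52 + 45.0 = 97.0°.

θ ≈ 97°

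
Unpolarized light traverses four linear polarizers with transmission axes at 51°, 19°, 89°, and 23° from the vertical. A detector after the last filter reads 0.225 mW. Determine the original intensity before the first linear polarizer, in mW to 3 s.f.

I₀ ≈ 32.3 mW

Unpolarized light through the first polarizer → I₁ = ½ I₀, now polarized at 51°.
I₂ = I₁ cos²(19° − 51°) = 0.5 I₀ · cos²(32°) = 0.3596 I₀.
I₃ = I₂ cos²(89° − 19°) = 0.3596 I₀ · cos²(70°) = 0.04206 I₀.
I₄ = I₃ cos²(23° − 89°) = 0.04206 I₀ · cos²(66°) = 0.006959 I₀.
So 0.225 mW = 0.006959 I₀, giving I₀ = 0.225/0.006959 = 32.33 mW.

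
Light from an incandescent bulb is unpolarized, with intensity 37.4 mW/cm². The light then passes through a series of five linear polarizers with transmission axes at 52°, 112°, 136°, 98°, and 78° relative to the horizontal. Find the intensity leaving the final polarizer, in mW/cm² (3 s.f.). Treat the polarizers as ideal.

I ≈ 2.14 mW/cm²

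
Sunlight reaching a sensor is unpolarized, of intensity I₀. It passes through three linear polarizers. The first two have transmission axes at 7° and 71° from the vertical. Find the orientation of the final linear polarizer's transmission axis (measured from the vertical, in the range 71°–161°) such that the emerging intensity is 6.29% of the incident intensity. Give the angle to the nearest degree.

θ ≈ 107°

Unpolarized light through the first polarizer → I₁ = ½ I₀, now polarized at 7°.
I₂ = I₁ cos²(71° − 7°) = 0.5 I₀ · cos²(64°) = 0.09608 I₀.
Need I₃/I₀ = 0.0629, so cos²(θ − 71°) = 0.0629 / 0.09608 = 0.6546.
θ − 71° = arccos(√0.6546) = 36.0°, giving θ ≈ 71 + 36.0 = 107.0°.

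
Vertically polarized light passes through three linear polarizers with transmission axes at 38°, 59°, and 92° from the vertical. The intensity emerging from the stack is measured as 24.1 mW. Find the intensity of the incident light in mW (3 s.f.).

I₀ ≈ 63.3 mW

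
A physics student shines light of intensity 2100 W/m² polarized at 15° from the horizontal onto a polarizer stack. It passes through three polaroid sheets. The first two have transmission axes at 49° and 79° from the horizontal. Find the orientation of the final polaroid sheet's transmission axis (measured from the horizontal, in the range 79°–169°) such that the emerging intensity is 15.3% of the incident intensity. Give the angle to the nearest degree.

By Malus's law, I₁ = I₀ cos²(49° − 15°) = I₀ cos²(34°) = 0.6873 I₀.
I₂ = I₁ cos²(79° − 49°) = 0.6873 I₀ · cos²(30°) = 0.5155 I₀.
Need I₃/I₀ = 0.153, so cos²(θ − 79°) = 0.153 / 0.5155 = 0.2968.
θ − 79° = arccos(√0.2968) = 57.0°, giving θ ≈ 79 + 57.0 = 136.0°.

θ ≈ 136°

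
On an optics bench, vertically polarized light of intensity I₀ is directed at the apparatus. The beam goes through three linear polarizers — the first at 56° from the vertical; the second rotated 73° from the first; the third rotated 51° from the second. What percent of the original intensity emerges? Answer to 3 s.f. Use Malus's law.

By Malus's law, I₁ = I₀ cos²(56° − 0°) = I₀ cos²(56°) = 0.3127 I₀.
I₂ = I₁ cos²(73°) = 0.3127 · 0.08548 I₀ = 0.02673 I₀.
I₃ = I₂ cos²(51°) = 0.02673 · 0.396 I₀ = 0.01059 I₀.
That is 1.059% of the incident intensity.

≈ 1.06%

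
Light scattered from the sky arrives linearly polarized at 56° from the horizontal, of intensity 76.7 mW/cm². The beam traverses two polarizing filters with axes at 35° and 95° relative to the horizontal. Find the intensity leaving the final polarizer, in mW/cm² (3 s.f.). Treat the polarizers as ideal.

I ≈ 16.7 mW/cm²

By Malus's law, I₁ = 76.7 mW/cm² · cos²(21°) = 66.85 mW/cm².
I₂ = I₁ · cos²(60°) = 66.85 · 0.25 = 16.71 mW/cm².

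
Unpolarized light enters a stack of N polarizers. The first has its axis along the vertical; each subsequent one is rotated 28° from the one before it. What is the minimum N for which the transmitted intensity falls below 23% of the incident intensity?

First polarizer halves the unpolarized light: factor 1/2.
Each further stage multiplies by cos²(28°) = 0.7796.
After N polarizers: T = 0.5·0.7796^(N−1). Require T < 0.23 ⇒ N−1 > ln(0.23/0.5)/ln(0.7796) = 3.12, so N−1 ≥ 4 and N = 5.
Check: N=5 gives T = 0.1847 < 0.23; N=4 gives T = 0.2369.

N = 5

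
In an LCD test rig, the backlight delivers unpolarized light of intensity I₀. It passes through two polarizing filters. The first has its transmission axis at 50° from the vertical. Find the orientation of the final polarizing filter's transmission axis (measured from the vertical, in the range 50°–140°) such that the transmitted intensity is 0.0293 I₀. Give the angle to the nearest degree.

Unpolarized light through the first polarizer → I₁ = ½ I₀, now polarized at 50°.
Need I₂/I₀ = 0.0293, so cos²(θ − 50°) = 0.0293 / 0.5 = 0.0586.
θ − 50° = arccos(√0.0586) = 76.0°, giving θ ≈ 50 + 76.0 = 126.0°.

θ ≈ 126°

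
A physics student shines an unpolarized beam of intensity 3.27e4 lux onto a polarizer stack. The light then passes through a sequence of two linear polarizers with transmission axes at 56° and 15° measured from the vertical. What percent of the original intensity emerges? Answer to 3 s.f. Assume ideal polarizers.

≈ 28.5%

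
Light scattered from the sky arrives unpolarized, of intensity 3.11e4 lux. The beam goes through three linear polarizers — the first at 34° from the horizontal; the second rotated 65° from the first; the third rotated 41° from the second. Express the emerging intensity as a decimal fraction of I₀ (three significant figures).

Unpolarized light through the first polarizer → I₁ = 3.11e4 lux/2 = 1.555e+04 lux, polarized at 34°.
I₂ = I₁ · cos²(65°) = 1.555e+04 · 0.1786 = 2777 lux.
I₃ = I₂ · cos²(41°) = 2777 · 0.5696 = 1582 lux.
Transmitted fraction = 0.05087.

I/I₀ ≈ 0.0509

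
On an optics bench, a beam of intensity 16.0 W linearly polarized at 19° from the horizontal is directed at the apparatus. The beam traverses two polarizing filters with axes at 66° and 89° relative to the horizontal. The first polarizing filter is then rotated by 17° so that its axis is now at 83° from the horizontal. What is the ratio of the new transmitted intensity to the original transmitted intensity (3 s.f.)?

I_new/I_old ≈ 0.482

Before rotation:
By Malus's law, I₁ = I₀ cos²(66° − 19°) = I₀ cos²(47°) = 0.4651 I₀.
I₂ = I₁ cos²(89° − 66°) = 0.4651 I₀ · cos²(23°) = 0.3941 I₀.
After rotation:
I₁ = I₀ cos²(83° − 19°) = I₀ cos²(64°) = 0.1922 I₀.
I₂ = I₁ cos²(89° − 83°) = 0.1922 I₀ · cos²(6°) = 0.1901 I₀.
Ratio = 0.1901 / 0.3941 = 0.4823.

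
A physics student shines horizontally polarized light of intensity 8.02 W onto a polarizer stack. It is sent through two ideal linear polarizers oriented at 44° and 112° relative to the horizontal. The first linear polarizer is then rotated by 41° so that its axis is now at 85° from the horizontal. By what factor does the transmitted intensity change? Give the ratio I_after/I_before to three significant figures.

I_new/I_old ≈ 0.0830

Before rotation:
I₁ = I₀ cos²(44° − 0°) = I₀ cos²(44°) = 0.5174 I₀.
I₂ = I₁ cos²(112° − 44°) = 0.5174 I₀ · cos²(68°) = 0.07261 I₀.
After rotation:
I₁ = I₀ cos²(85° − 0°) = I₀ cos²(85°) = 0.007596 I₀.
I₂ = I₁ cos²(112° − 85°) = 0.007596 I₀ · cos²(27°) = 0.006031 I₀.
Ratio = 0.006031 / 0.07261 = 0.08305.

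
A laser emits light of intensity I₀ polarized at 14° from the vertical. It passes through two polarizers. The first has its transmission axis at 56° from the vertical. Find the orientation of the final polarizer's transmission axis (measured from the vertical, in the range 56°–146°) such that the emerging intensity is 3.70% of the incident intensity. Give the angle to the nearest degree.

θ ≈ 131°

I₁ = I₀ cos²(56° − 14°) = I₀ cos²(42°) = 0.5523 I₀.
Need I₂/I₀ = 0.037, so cos²(θ − 56°) = 0.037 / 0.5523 = 0.067.
θ − 56° = arccos(√0.067) = 75.0°, giving θ ≈ 56 + 75.0 = 131.0°.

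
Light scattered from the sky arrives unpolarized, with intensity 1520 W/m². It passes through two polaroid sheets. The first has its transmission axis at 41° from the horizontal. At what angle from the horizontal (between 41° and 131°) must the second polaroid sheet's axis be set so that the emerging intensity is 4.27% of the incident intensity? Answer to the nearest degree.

θ ≈ 114°

Unpolarized light through the first polarizer → I₁ = ½ I₀, now polarized at 41°.
Need I₂/I₀ = 0.0427, so cos²(θ − 41°) = 0.0427 / 0.5 = 0.0854.
θ − 41° = arccos(√0.0854) = 73.0°, giving θ ≈ 41 + 73.0 = 114.0°.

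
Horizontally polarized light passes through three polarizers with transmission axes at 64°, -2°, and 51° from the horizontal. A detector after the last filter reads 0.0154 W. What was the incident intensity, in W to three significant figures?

I₀ ≈ 1.34 W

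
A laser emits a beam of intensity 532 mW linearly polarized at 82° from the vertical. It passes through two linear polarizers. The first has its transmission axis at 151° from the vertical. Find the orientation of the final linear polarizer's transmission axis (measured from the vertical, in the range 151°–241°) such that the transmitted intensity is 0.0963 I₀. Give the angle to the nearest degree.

I₁ = I₀ cos²(151° − 82°) = I₀ cos²(69°) = 0.1284 I₀.
Need I₂/I₀ = 0.0963, so cos²(θ − 151°) = 0.0963 / 0.1284 = 0.7498.
θ − 151° = arccos(√0.7498) = 30.0°, giving θ ≈ 151 + 30.0 = 181.0°.

θ ≈ 181°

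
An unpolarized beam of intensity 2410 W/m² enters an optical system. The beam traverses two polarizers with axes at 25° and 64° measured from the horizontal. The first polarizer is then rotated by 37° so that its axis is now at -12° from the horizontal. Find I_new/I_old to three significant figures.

Before rotation:
Unpolarized light through the first polarizer → I₁ = ½ I₀, now polarized at 25°.
I₂ = I₁ cos²(64° − 25°) = 0.5 I₀ · cos²(39°) = 0.302 I₀.
After rotation:
Unpolarized light through the first polarizer → I₁ = ½ I₀, now polarized at -12°.
I₂ = I₁ cos²(64° + 12°) = 0.5 I₀ · cos²(76°) = 0.02926 I₀.
Ratio = 0.02926 / 0.302 = 0.0969.

I_new/I_old ≈ 0.0969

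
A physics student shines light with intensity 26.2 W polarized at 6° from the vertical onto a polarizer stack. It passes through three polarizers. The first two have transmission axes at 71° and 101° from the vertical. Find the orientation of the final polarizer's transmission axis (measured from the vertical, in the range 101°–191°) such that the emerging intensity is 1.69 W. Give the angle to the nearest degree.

By Malus's law, I₁ = I₀ cos²(71° − 6°) = I₀ cos²(65°) = 0.1786 I₀.
I₂ = I₁ cos²(101° − 71°) = 0.1786 I₀ · cos²(30°) = 0.134 I₀.
Target fraction: 1.69 / 26.2 W = 0.0645 of I₀.
Need I₃/I₀ = 0.0645, so cos²(θ − 101°) = 0.0645 / 0.134 = 0.4815.
θ − 101° = arccos(√0.4815) = 46.1°, giving θ ≈ 101 + 46.1 = 147.1°.

θ ≈ 147°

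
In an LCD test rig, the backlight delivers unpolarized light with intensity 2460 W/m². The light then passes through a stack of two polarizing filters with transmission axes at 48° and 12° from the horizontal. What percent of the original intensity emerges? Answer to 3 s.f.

Unpolarized light through the first polarizer → I₁ = 2460 W/m²/2 = 1230 W/m², polarized at 48°.
I₂ = I₁ · cos²(36°) = 1230 · 0.6545 = 805 W/m².
That is 32.73% of the incident intensity.

≈ 32.7%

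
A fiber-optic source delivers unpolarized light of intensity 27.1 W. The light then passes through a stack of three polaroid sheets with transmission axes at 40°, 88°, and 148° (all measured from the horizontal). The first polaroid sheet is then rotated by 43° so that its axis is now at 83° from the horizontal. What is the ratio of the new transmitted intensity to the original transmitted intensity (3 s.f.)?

I_new/I_old ≈ 2.22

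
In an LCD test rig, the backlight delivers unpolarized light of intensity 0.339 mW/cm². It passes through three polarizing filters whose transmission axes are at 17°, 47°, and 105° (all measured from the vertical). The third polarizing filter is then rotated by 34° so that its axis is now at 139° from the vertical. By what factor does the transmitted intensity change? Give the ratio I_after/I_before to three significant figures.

Before rotation:
Unpolarized light through the first polarizer → I₁ = ½ I₀, now polarized at 17°.
I₂ = I₁ cos²(47° − 17°) = 0.5 I₀ · cos²(30°) = 0.375 I₀.
I₃ = I₂ cos²(105° − 47°) = 0.375 I₀ · cos²(58°) = 0.1053 I₀.
After rotation:
Unpolarized light through the first polarizer → I₁ = ½ I₀, now polarized at 17°.
I₂ = I₁ cos²(47° − 17°) = 0.5 I₀ · cos²(30°) = 0.375 I₀.
Angle between axes 2 and 3: 88°. I₃ = 0.375 I₀ · cos²(88°) = 0.0004567 I₀.
Ratio = 0.0004567 / 0.1053 = 0.004337.

I_new/I_old ≈ 0.00434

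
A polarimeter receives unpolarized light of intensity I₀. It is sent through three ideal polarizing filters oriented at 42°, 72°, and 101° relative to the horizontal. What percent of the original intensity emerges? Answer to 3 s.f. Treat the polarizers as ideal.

≈ 28.7%

Unpolarized light through the first polarizer → I₁ = ½ I₀, now polarized at 42°.
I₂ = I₁ cos²(72° − 42°) = 0.5 I₀ · cos²(30°) = 0.375 I₀.
I₃ = I₂ cos²(101° − 72°) = 0.375 I₀ · cos²(29°) = 0.2869 I₀.
That is 28.69% of the incident intensity.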